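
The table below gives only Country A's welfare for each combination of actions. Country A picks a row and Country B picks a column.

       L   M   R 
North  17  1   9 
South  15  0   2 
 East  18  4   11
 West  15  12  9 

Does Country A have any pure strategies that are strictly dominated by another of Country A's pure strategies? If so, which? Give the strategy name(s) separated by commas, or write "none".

North: dominated, since East does at least as well everywhere (L: 18>17, M: 4>1, R: 11>9).
North strictly dominates South — L: 17>15, M: 1>0, R: 9>2.
East: no other strategy beats it everywhere (North at L (18>17); South at L (18>15); West at L (18>15)).
Nothing dominates West: North at M (12>1); South at L (15=15); East at M (12>4).

North, South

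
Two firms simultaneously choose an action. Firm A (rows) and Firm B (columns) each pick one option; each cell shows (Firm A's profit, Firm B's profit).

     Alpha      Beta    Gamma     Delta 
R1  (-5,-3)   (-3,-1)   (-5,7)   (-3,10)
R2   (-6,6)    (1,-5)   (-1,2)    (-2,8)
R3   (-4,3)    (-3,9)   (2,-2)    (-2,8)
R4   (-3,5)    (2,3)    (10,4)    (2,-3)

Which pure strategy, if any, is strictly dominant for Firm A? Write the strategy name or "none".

R4

R4 vs R1: Alpha: -3>-5, Beta: 2>-3, Gamma: 10>-5, Delta: 2>-3.
R4 vs R2: Alpha: -3>-6, Beta: 2>1, Gamma: 10>-1, Delta: 2>-2.
R4 vs R3: Alpha: -3>-4, Beta: 2>-3, Gamma: 10>2, Delta: 2>-2.
R4 strictly beats every other strategy against every opponent action, so it is strictly dominant.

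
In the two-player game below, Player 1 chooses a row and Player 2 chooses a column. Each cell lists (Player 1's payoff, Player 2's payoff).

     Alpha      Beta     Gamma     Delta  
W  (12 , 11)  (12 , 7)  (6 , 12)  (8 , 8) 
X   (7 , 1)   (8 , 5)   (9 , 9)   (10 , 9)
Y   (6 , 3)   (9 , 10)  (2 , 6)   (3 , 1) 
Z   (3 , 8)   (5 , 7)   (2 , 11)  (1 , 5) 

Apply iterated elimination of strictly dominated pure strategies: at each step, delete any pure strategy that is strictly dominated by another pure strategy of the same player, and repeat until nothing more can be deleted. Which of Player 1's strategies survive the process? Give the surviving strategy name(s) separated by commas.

X

Player 1's strategy Y is strictly dominated by W (Alpha: 12>6, Beta: 12>9, Gamma: 6>2, Delta: 8>3) and is removed.
Player 1's strategy Z is strictly dominated by W (Alpha: 12>3, Beta: 12>5, Gamma: 6>2, Delta: 8>1) and is removed.
For Player 2, Gamma strictly dominates Alpha on the remaining rows (W: 12>11, X: 9>1); eliminate Alpha.
Player 2's strategy Beta is strictly dominated by Gamma (W: 12>7, X: 9>5) and is removed.
Player 1's strategy W is strictly dominated by X (Gamma: 9>6, Delta: 10>8) and is removed.
Among the remaining strategies, none is strictly dominated by another pure strategy of the same player, so the elimination stops.
Surviving strategies — Player 1: {X}; Player 2: {Gamma, Delta}.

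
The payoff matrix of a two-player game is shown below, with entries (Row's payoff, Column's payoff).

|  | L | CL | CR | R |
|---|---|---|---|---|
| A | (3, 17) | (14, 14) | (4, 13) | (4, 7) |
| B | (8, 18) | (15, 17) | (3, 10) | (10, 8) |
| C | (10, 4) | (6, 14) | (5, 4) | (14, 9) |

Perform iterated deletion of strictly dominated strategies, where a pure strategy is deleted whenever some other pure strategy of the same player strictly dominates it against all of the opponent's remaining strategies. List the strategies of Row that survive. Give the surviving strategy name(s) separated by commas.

B, C

Column CR is eliminated: CL beats it against every remaining row (A: 14>13, B: 17>10, C: 14>4).
Row A is eliminated: B beats it against every remaining column (L: 8>3, CL: 15>14, R: 10>4).
For Column, CL strictly dominates R on the remaining rows (B: 17>8, C: 14>9); eliminate R.
Among the remaining strategies, none is strictly dominated by another pure strategy of the same player, so the elimination stops.
Surviving strategies — Row: {B, C}; Column: {L, CL}.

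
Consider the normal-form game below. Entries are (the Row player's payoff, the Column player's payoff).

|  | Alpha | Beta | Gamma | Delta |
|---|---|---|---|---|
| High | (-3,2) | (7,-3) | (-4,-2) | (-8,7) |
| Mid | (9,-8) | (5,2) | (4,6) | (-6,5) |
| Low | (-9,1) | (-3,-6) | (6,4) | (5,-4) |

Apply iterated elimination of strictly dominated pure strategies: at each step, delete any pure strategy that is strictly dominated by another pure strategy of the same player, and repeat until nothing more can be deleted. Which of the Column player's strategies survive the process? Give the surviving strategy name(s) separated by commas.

Gamma

The Column player's strategy Beta is strictly dominated by Gamma (High: -2>-3, Mid: 6>2, Low: 4>-6) and is removed.
The Row player's strategy High is strictly dominated by Mid (Alpha: 9>-3, Gamma: 4>-4, Delta: -6>-8) and is removed.
Column Alpha is eliminated: Gamma beats it against every remaining row (Mid: 6>-8, Low: 4>1).
For the Row player, Low strictly dominates Mid on the remaining columns (Gamma: 6>4, Delta: 5>-6); eliminate Mid.
Column Delta is eliminated: Gamma beats it against every remaining row (Low: 4>-4).
Among the remaining strategies, none is strictly dominated by another pure strategy of the same player, so the elimination stops.
Surviving strategies — the Row player: {Low}; the Column player: {Gamma}.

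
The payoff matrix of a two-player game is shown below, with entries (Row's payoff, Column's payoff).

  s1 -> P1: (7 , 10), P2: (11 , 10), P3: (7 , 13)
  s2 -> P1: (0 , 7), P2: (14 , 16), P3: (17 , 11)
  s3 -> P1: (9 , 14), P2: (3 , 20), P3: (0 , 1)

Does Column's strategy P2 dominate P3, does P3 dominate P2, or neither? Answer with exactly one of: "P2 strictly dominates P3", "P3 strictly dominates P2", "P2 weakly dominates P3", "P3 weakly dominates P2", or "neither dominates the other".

P2's payoffs vs P3's, by Row's action — s1: 10<13, s2: 16>11, s3: 20>1.
P2 does better at s2, s3 but worse at s1; neither strategy dominates the other.

neither dominates the other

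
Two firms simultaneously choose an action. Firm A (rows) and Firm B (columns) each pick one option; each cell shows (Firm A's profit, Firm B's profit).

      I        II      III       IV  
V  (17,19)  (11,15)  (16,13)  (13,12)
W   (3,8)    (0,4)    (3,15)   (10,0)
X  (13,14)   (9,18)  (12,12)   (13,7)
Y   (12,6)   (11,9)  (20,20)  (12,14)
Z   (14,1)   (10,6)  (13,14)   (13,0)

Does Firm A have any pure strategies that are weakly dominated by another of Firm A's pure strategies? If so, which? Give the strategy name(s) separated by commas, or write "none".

W, X, Z

V is not dominated — it holds its own against W at I (17>3); X at I (17>13); Y at I (17>12); Z at I (17>14).
V weakly dominates W — I: 17>3, II: 11>0, III: 16>3, IV: 13>10.
X: dominated, since V does at least as well everywhere (I: 17>13, II: 11>9, III: 16>12, IV: 13=13).
Y is not dominated — it holds its own against V at III (20>16); W at I (12>3); X at II (11>9); Z at II (11>10).
Z: dominated, since V does at least as well everywhere (I: 17>14, II: 11>10, III: 16>13, IV: 13=13).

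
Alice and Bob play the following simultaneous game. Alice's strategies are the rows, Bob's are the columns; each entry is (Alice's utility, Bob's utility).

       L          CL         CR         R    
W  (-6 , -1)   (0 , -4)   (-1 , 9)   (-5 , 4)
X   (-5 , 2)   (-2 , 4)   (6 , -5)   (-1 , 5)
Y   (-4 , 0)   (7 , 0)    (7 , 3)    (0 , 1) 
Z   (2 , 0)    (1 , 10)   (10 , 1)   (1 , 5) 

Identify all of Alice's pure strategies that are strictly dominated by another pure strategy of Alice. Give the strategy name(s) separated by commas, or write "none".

W, X

Y strictly dominates W — L: -4>-6, CL: 7>0, CR: 7>-1, R: 0>-5.
X is strictly dominated by Y (L: -4>-5, CL: 7>-2, CR: 7>6, R: 0>-1).
Y: no other strategy beats it everywhere (W at L (-4>-6); X at L (-4>-5); Z at CL (7>1)).
Nothing dominates Z: W at L (2>-6); X at L (2>-5); Y at L (2>-4).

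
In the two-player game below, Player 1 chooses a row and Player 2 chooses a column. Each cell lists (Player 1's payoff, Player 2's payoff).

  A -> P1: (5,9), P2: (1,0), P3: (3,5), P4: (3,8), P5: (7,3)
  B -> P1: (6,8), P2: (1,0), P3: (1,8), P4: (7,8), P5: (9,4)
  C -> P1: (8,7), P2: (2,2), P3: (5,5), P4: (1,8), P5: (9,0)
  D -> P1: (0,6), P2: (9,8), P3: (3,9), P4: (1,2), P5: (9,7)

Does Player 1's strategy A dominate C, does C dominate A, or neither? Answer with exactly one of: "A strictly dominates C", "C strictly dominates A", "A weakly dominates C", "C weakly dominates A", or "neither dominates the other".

neither dominates the other

Compare A to C across every action of Player 2: P1: 5<8, P2: 1<2, P3: 3<5, P4: 3>1, P5: 7<9.
A does better at P4 but worse at P1, P2, P3, P5; neither strategy dominates the other.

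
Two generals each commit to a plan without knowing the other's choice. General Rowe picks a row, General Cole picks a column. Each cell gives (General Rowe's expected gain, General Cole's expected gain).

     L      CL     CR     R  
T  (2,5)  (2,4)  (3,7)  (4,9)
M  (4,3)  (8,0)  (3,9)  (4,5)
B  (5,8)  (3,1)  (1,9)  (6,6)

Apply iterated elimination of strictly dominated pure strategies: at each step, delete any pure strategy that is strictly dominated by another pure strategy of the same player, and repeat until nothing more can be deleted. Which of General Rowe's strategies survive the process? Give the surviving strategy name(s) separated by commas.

Column L is eliminated: CR beats it against every remaining row (T: 7>5, M: 9>3, B: 9>8).
For General Cole, CR strictly dominates CL on the remaining rows (T: 7>4, M: 9>0, B: 9>1); eliminate CL.
Among the remaining strategies, none is strictly dominated by another pure strategy of the same player, so the elimination stops.
Surviving strategies — General Rowe: {T, M, B}; General Cole: {CR, R}.

T, M, B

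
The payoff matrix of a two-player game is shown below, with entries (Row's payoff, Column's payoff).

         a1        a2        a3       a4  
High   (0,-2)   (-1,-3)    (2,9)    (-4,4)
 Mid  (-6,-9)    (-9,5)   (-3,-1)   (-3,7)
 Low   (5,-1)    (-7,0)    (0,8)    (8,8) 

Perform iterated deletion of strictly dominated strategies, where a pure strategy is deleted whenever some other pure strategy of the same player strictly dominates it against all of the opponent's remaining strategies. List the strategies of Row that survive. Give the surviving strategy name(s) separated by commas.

For Row, Low strictly dominates Mid on the remaining columns (a1: 5>-6, a2: -7>-9, a3: 0>-3, a4: 8>-3); eliminate Mid.
Column's strategy a1 is strictly dominated by a3 (High: 9>-2, Low: 8>-1) and is removed.
Column's strategy a2 is strictly dominated by a3 (High: 9>-3, Low: 8>0) and is removed.
Among the remaining strategies, none is strictly dominated by another pure strategy of the same player, so the elimination stops.
Surviving strategies — Row: {High, Low}; Column: {a3, a4}.

High, Low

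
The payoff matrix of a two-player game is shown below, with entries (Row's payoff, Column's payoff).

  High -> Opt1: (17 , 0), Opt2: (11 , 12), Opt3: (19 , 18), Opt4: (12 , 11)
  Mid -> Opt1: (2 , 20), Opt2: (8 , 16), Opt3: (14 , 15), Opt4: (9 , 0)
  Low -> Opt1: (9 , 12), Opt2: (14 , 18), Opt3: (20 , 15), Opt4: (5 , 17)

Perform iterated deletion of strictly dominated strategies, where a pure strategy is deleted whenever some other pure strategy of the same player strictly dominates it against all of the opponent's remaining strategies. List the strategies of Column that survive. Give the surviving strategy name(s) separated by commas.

Opt2

Row's strategy Mid is strictly dominated by High (Opt1: 17>2, Opt2: 11>8, Opt3: 19>14, Opt4: 12>9) and is removed.
Column Opt1 is eliminated: Opt2 beats it against every remaining row (High: 12>0, Low: 18>12).
Column's strategy Opt4 is strictly dominated by Opt2 (High: 12>11, Low: 18>17) and is removed.
Row High is eliminated: Low beats it against every remaining column (Opt2: 14>11, Opt3: 20>19).
Column's strategy Opt3 is strictly dominated by Opt2 (Low: 18>15) and is removed.
Among the remaining strategies, none is strictly dominated by another pure strategy of the same player, so the elimination stops.
Surviving strategies — Row: {Low}; Column: {Opt2}.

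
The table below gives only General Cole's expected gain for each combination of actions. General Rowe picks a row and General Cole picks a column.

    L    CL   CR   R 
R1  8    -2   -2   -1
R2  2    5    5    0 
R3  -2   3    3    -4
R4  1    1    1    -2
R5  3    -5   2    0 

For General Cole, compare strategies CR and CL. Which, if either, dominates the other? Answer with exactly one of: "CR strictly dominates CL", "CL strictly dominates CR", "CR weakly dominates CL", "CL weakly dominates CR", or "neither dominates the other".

CR's payoffs vs CL's, by General Rowe's action — R1: -2=-2, R2: 5=5, R3: 3=3, R4: 1=1, R5: 2>-5.
CR is at least as good everywhere and strictly better somewhere (tied only at R1, R2, R3, R4), so CR weakly but not strictly dominates CL.

CR weakly dominates CL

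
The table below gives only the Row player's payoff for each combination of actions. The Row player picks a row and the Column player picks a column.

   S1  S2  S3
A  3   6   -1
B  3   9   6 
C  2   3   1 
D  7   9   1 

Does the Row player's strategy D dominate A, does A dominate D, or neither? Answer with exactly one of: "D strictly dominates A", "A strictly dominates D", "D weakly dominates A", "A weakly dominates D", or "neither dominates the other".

D strictly dominates A

Compare D to A across each opponent action: S1: 7>3, S2: 9>6, S3: 1>-1.
D gives a strictly higher payoff against each opponent action, so D strictly dominates A.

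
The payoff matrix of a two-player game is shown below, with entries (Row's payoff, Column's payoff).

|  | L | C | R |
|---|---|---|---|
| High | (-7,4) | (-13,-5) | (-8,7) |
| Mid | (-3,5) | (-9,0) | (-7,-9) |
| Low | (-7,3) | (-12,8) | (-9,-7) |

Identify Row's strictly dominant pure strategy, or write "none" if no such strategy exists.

Mid vs High: L: -3>-7, C: -9>-13, R: -7>-8.
Mid vs Low: L: -3>-7, C: -9>-12, R: -7>-9.
Mid strictly beats every other strategy against every opponent action, so it is strictly dominant.

Mid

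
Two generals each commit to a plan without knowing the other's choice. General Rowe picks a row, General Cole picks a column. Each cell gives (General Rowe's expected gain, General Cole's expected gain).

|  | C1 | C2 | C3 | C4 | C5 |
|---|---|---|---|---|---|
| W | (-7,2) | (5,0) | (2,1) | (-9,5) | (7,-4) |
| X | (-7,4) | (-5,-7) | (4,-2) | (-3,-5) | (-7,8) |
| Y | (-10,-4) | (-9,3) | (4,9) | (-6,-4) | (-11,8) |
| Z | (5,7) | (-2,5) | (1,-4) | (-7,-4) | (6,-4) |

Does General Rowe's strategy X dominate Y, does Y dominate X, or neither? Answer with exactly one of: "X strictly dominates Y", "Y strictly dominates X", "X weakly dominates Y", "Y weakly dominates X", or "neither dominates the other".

X weakly dominates Y

Compare X to Y across each choice by General Cole: C1: -7>-10, C2: -5>-9, C3: 4=4, C4: -3>-6, C5: -7>-11.
X is at least as good everywhere and strictly better somewhere (tied only at C3), so X weakly but not strictly dominates Y.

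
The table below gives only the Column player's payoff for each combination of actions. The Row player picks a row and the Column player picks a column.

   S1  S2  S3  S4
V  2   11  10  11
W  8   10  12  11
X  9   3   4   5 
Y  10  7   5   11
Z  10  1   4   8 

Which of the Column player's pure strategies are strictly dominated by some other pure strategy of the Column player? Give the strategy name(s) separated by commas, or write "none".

none

S1 is not dominated — it holds its own against S2 at X (9>3); S3 at X (9>4); S4 at X (9>5).
Nothing dominates S2: S1 at V (11>2); S3 at V (11>10); S4 at V (11=11).
S3: no other strategy beats it everywhere (S1 at V (10>2); S2 at W (12>10); S4 at W (12>11)).
Nothing dominates S4: S1 at V (11>2); S2 at V (11=11); S3 at V (11>10).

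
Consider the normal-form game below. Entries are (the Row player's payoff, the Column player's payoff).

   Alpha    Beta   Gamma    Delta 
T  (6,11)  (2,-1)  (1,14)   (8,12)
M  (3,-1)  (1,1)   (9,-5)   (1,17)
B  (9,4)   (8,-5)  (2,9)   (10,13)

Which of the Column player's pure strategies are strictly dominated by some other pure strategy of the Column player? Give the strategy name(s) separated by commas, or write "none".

Alpha is strictly dominated by Delta (T: 12>11, M: 17>-1, B: 13>4).
Beta: dominated, since Delta does at least as well everywhere (T: 12>-1, M: 17>1, B: 13>-5).
Nothing dominates Gamma: Alpha at T (14>11); Beta at T (14>-1); Delta at T (14>12).
Delta is not dominated — it holds its own against Alpha at T (12>11); Beta at T (12>-1); Gamma at M (17>-5).

Alpha, Beta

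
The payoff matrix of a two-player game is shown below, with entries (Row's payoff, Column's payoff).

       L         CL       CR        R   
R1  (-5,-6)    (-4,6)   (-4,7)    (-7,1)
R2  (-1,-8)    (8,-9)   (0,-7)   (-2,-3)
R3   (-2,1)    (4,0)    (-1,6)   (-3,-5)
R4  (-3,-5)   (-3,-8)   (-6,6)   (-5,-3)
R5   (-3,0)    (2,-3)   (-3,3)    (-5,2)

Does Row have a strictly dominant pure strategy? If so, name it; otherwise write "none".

R2 vs R1: L: -1>-5, CL: 8>-4, CR: 0>-4, R: -2>-7.
R2 vs R3: L: -1>-2, CL: 8>4, CR: 0>-1, R: -2>-3.
R2 vs R4: L: -1>-3, CL: 8>-3, CR: 0>-6, R: -2>-5.
R2 vs R5: L: -1>-3, CL: 8>2, CR: 0>-3, R: -2>-5.
R2 strictly beats every other strategy against every opponent action, so it is strictly dominant.

R2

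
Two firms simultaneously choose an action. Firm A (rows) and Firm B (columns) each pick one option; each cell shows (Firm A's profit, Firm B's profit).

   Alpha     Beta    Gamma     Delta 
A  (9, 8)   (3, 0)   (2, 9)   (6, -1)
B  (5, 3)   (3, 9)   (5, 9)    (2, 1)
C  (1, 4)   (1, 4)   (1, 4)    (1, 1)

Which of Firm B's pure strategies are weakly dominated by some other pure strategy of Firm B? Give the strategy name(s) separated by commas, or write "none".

Alpha, Beta, Delta

Gamma weakly dominates Alpha — A: 9>8, B: 9>3, C: 4=4.
Gamma weakly dominates Beta — A: 9>0, B: 9=9, C: 4=4.
Nothing dominates Gamma: Alpha at A (9>8); Beta at A (9>0); Delta at A (9>-1).
Delta: dominated, since Alpha does at least as well everywhere (A: 8>-1, B: 3>1, C: 4>1).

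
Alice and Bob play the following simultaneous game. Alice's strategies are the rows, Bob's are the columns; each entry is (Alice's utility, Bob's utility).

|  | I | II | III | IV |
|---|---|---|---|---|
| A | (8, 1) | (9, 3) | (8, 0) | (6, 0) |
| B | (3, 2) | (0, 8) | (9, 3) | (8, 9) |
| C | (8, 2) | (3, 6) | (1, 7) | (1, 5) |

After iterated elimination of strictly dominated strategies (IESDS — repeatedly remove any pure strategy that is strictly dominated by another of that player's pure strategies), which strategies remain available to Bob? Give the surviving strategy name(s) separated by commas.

For Bob, II strictly dominates I on the remaining rows (A: 3>1, B: 8>2, C: 6>2); eliminate I.
For Alice, A strictly dominates C on the remaining columns (II: 9>3, III: 8>1, IV: 6>1); eliminate C.
For Bob, II strictly dominates III on the remaining rows (A: 3>0, B: 8>3); eliminate III.
Among the remaining strategies, none is strictly dominated by another pure strategy of the same player, so the elimination stops.
Surviving strategies — Alice: {A, B}; Bob: {II, IV}.

II, IV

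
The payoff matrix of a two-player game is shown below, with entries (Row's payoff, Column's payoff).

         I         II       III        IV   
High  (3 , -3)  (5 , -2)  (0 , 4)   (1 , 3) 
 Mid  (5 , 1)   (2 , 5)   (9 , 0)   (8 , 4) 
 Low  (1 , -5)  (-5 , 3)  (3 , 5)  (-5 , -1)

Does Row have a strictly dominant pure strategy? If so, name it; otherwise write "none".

High fails to dominate Mid at I (3<5).
Mid fails to dominate High at II (2<5).
Low fails to dominate High at I (1<3).
No single strategy dominates all the others.

none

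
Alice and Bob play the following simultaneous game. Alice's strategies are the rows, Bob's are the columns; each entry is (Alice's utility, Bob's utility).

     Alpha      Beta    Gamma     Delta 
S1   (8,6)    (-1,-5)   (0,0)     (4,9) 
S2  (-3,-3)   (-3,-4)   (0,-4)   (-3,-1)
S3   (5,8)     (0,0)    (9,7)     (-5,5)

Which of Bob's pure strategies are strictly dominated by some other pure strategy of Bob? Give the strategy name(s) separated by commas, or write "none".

Alpha is not dominated — it holds its own against Beta at S1 (6>-5); Gamma at S1 (6>0); Delta at S3 (8>5).
Beta: dominated, since Alpha does at least as well everywhere (S1: 6>-5, S2: -3>-4, S3: 8>0).
Alpha strictly dominates Gamma — S1: 6>0, S2: -3>-4, S3: 8>7.
Delta: no other strategy beats it everywhere (Alpha at S1 (9>6); Beta at S1 (9>-5); Gamma at S1 (9>0)).

Beta, Gamma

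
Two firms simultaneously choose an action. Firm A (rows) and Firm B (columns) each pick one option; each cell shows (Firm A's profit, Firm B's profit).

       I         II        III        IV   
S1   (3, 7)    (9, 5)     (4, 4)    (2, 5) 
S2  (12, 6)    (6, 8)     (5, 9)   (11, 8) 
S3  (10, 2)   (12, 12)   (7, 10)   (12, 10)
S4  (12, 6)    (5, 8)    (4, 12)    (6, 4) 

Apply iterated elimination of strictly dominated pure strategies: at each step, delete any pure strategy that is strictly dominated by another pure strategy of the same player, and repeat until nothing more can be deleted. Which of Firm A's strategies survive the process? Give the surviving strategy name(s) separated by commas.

S3

Row S1 is eliminated: S3 beats it against every remaining column (I: 10>3, II: 12>9, III: 7>4, IV: 12>2).
For Firm B, II strictly dominates I on the remaining rows (S2: 8>6, S3: 12>2, S4: 8>6); eliminate I.
Firm A's strategy S2 is strictly dominated by S3 (II: 12>6, III: 7>5, IV: 12>11) and is removed.
Firm A's strategy S4 is strictly dominated by S3 (II: 12>5, III: 7>4, IV: 12>6) and is removed.
Firm B's strategy III is strictly dominated by II (S3: 12>10) and is removed.
For Firm B, II strictly dominates IV on the remaining rows (S3: 12>10); eliminate IV.
Among the remaining strategies, none is strictly dominated by another pure strategy of the same player, so the elimination stops.
Surviving strategies — Firm A: {S3}; Firm B: {II}.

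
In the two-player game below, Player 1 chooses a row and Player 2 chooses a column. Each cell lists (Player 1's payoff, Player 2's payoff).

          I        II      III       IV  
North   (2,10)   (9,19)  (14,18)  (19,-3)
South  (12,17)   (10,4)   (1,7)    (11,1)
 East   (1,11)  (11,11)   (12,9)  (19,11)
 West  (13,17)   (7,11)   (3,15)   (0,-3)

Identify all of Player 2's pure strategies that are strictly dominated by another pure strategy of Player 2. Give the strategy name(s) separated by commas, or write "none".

I is not dominated — it holds its own against II at South (17>4); III at South (17>7); IV at North (10>-3).
II is not dominated — it holds its own against I at North (19>10); III at North (19>18); IV at North (19>-3).
III: no other strategy beats it everywhere (I at North (18>10); II at South (7>4); IV at North (18>-3)).
IV: no other strategy beats it everywhere (I at East (11=11); II at East (11=11); III at East (11>9)).

none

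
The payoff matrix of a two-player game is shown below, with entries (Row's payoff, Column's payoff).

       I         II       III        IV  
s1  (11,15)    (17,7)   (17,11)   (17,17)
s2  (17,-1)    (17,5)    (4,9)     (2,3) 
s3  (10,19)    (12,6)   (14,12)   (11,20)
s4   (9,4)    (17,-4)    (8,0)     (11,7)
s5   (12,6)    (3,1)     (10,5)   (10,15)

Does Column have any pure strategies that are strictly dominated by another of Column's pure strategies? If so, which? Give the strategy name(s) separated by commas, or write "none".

I, II

I: dominated, since IV does at least as well everywhere (s1: 17>15, s2: 3>-1, s3: 20>19, s4: 7>4, s5: 15>6).
II: dominated, since III does at least as well everywhere (s1: 11>7, s2: 9>5, s3: 12>6, s4: 0>-4, s5: 5>1).
III is not dominated — it holds its own against I at s2 (9>-1); II at s1 (11>7); IV at s2 (9>3).
IV is not dominated — it holds its own against I at s1 (17>15); II at s1 (17>7); III at s1 (17>11).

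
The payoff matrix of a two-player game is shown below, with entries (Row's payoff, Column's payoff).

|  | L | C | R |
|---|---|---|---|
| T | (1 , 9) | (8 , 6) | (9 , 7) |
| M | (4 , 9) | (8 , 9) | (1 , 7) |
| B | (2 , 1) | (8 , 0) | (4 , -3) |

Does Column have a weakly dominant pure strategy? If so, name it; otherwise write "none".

L

L vs C: T: 9>6, M: 9=9, B: 1>0.
L vs R: T: 9>7, M: 9>7, B: 1>-3.
L is at least as good as every other strategy against every opponent action, so it is weakly dominant.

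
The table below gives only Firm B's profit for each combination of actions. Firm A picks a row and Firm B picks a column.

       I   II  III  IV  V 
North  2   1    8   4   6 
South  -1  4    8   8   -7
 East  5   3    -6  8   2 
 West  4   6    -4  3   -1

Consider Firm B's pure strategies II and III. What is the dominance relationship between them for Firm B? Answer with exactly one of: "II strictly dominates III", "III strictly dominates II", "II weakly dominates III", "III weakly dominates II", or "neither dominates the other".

Compare II to III across every action of Firm A: North: 1<8, South: 4<8, East: 3>-6, West: 6>-4.
II does better at East, West but worse at North, South; neither strategy dominates the other.

neither dominates the other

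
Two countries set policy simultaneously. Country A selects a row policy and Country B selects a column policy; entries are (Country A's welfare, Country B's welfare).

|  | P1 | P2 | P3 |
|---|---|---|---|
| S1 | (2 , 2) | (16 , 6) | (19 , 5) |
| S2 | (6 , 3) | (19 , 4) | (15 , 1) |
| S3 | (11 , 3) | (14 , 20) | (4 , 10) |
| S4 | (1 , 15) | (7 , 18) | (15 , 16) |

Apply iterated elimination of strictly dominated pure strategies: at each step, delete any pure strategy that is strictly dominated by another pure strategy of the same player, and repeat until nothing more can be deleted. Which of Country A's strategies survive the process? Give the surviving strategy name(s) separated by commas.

S2

For Country A, S1 strictly dominates S4 on the remaining columns (P1: 2>1, P2: 16>7, P3: 19>15); eliminate S4.
For Country B, P2 strictly dominates P1 on the remaining rows (S1: 6>2, S2: 4>3, S3: 20>3); eliminate P1.
Country A's strategy S3 is strictly dominated by S1 (P2: 16>14, P3: 19>4) and is removed.
Column P3 is eliminated: P2 beats it against every remaining row (S1: 6>5, S2: 4>1).
Country A's strategy S1 is strictly dominated by S2 (P2: 19>16) and is removed.
Among the remaining strategies, none is strictly dominated by another pure strategy of the same player, so the elimination stops.
Surviving strategies — Country A: {S2}; Country B: {P2}.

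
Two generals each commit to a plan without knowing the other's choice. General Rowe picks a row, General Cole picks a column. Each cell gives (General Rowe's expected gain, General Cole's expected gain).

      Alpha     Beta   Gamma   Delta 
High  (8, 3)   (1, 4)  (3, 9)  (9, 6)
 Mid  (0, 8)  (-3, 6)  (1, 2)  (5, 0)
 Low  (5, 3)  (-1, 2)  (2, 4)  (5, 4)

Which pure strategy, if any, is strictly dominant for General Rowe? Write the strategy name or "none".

High vs Mid: Alpha: 8>0, Beta: 1>-3, Gamma: 3>1, Delta: 9>5.
High vs Low: Alpha: 8>5, Beta: 1>-1, Gamma: 3>2, Delta: 9>5.
High strictly beats every other strategy against every opponent action, so it is strictly dominant.

High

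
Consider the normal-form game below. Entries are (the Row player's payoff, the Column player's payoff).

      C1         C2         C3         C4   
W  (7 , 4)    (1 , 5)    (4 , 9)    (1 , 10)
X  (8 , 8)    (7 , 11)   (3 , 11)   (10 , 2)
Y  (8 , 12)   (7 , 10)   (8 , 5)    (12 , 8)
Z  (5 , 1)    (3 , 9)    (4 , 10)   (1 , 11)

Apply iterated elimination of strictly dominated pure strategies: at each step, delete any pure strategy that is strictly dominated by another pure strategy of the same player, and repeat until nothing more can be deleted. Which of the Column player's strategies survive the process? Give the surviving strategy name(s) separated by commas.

C1, C2, C3

The Row player's strategy W is strictly dominated by Y (C1: 8>7, C2: 7>1, C3: 8>4, C4: 12>1) and is removed.
Row Z is eliminated: Y beats it against every remaining column (C1: 8>5, C2: 7>3, C3: 8>4, C4: 12>1).
Column C4 is eliminated: C1 beats it against every remaining row (X: 8>2, Y: 12>8).
Among the remaining strategies, none is strictly dominated by another pure strategy of the same player, so the elimination stops.
Surviving strategies — the Row player: {X, Y}; the Column player: {C1, C2, C3}.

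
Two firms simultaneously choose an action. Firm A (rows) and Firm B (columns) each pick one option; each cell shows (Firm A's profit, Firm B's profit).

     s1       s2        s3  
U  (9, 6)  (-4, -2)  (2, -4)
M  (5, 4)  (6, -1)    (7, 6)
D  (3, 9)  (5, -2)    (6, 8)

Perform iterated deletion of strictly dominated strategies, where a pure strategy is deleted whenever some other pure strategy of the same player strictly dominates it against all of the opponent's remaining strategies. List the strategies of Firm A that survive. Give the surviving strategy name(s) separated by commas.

U, M

Row D is eliminated: M beats it against every remaining column (s1: 5>3, s2: 6>5, s3: 7>6).
Column s2 is eliminated: s1 beats it against every remaining row (U: 6>-2, M: 4>-1).
Among the remaining strategies, none is strictly dominated by another pure strategy of the same player, so the elimination stops.
Surviving strategies — Firm A: {U, M}; Firm B: {s1, s3}.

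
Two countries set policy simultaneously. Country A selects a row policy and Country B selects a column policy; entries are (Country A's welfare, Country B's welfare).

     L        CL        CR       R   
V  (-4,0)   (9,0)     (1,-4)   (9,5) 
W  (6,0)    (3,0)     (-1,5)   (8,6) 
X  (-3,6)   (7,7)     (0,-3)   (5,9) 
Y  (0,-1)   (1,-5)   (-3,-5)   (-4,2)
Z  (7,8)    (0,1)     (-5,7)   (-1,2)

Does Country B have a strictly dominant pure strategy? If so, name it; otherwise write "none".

L fails to dominate CL at V (0=0).
CL fails to dominate L at V (0=0).
CR fails to dominate L at V (-4<0).
R fails to dominate L at Z (2<8).
No single strategy dominates all the others.

none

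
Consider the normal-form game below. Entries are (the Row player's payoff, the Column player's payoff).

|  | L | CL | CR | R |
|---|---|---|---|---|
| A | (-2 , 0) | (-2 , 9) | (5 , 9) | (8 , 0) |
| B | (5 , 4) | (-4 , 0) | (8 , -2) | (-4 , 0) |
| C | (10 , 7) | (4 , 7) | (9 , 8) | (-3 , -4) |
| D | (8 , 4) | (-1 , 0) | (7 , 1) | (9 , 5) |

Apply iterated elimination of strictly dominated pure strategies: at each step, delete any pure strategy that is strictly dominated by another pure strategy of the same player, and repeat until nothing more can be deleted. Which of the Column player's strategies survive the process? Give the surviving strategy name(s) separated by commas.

L, CR, R

For the Row player, D strictly dominates A on the remaining columns (L: 8>-2, CL: -1>-2, CR: 7>5, R: 9>8); eliminate A.
Row B is eliminated: C beats it against every remaining column (L: 10>5, CL: 4>-4, CR: 9>8, R: -3>-4).
For the Column player, CR strictly dominates CL on the remaining rows (C: 8>7, D: 1>0); eliminate CL.
Among the remaining strategies, none is strictly dominated by another pure strategy of the same player, so the elimination stops.
Surviving strategies — the Row player: {C, D}; the Column player: {L, CR, R}.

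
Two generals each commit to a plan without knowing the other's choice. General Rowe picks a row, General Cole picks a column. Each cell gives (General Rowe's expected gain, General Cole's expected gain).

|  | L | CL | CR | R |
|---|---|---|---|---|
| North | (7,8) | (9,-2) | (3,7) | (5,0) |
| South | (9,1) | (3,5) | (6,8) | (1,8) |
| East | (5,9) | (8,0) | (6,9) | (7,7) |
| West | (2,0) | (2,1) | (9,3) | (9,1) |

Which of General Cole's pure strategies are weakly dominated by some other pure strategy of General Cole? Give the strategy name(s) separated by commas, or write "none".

CL, R

Nothing dominates L: CL at North (8>-2); CR at North (8>7); R at North (8>0).
CL is weakly dominated by CR (North: 7>-2, South: 8>5, East: 9>0, West: 3>1).
Nothing dominates CR: L at South (8>1); CL at North (7>-2); R at North (7>0).
CR weakly dominates R — North: 7>0, South: 8=8, East: 9>7, West: 3>1.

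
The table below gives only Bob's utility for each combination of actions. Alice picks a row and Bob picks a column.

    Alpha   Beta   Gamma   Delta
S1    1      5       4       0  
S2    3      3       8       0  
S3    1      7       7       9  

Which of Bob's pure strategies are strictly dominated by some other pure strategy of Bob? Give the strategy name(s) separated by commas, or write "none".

Alpha is strictly dominated by Gamma (S1: 4>1, S2: 8>3, S3: 7>1).
Nothing dominates Beta: Alpha at S1 (5>1); Gamma at S1 (5>4); Delta at S1 (5>0).
Nothing dominates Gamma: Alpha at S1 (4>1); Beta at S2 (8>3); Delta at S1 (4>0).
Nothing dominates Delta: Alpha at S3 (9>1); Beta at S3 (9>7); Gamma at S3 (9>7).

Alpha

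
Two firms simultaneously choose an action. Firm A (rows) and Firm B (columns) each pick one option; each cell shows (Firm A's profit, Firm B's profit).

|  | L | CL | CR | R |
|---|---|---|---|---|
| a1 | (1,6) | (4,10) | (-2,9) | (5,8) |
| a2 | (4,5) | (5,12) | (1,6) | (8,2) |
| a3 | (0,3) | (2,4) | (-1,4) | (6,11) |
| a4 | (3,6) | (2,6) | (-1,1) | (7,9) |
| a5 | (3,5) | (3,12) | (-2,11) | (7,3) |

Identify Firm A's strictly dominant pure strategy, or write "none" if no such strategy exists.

a2

a2 vs a1: L: 4>1, CL: 5>4, CR: 1>-2, R: 8>5.
a2 vs a3: L: 4>0, CL: 5>2, CR: 1>-1, R: 8>6.
a2 vs a4: L: 4>3, CL: 5>2, CR: 1>-1, R: 8>7.
a2 vs a5: L: 4>3, CL: 5>3, CR: 1>-2, R: 8>7.
a2 strictly beats every other strategy against every opponent action, so it is strictly dominant.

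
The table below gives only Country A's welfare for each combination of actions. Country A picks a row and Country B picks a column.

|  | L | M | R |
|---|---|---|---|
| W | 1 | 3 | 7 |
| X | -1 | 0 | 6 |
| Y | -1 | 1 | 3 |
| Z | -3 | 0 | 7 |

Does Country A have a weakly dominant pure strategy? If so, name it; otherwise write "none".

W vs X: L: 1>-1, M: 3>0, R: 7>6.
W vs Y: L: 1>-1, M: 3>1, R: 7>3.
W vs Z: L: 1>-3, M: 3>0, R: 7=7.
W is at least as good as every other strategy against every opponent action, so it is weakly dominant.

W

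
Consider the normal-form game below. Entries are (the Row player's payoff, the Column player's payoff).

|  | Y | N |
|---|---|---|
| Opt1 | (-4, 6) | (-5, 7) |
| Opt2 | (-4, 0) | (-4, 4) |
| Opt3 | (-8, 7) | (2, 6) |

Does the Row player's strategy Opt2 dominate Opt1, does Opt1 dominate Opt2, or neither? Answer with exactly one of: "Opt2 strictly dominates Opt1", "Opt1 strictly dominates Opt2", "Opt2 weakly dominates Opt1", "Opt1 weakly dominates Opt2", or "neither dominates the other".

Opt2 weakly dominates Opt1

Opt2's payoffs vs Opt1's, by the Column player's action — Y: -4=-4, N: -4>-5.
Opt2 is at least as good everywhere and strictly better somewhere (tied only at Y), so Opt2 weakly but not strictly dominates Opt1.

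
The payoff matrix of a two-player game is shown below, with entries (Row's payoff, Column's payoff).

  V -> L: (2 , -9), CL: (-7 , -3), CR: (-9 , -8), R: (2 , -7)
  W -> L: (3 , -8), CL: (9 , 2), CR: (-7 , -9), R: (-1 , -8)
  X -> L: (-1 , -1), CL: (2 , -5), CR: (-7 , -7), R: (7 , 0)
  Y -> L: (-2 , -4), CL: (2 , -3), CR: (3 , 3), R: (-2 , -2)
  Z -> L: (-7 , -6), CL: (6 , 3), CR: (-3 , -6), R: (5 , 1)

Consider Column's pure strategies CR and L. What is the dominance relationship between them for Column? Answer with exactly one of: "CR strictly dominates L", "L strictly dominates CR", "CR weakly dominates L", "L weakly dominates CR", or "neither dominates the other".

neither dominates the other

CR's payoffs vs L's, by Row's action — V: -8>-9, W: -9<-8, X: -7<-1, Y: 3>-4, Z: -6=-6.
CR does better at V, Y but worse at W, X; neither strategy dominates the other.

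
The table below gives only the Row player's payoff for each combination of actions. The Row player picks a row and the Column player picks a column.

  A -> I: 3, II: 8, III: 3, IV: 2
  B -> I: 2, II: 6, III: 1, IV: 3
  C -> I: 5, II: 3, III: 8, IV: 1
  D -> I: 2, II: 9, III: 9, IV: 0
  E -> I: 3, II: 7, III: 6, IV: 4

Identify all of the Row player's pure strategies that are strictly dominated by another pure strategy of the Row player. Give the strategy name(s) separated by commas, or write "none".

Nothing dominates A: B at I (3>2); C at II (8>3); D at I (3>2); E at I (3=3).
B is strictly dominated by E (I: 3>2, II: 7>6, III: 6>1, IV: 4>3).
C is not dominated — it holds its own against A at I (5>3); B at I (5>2); D at I (5>2); E at I (5>3).
D: no other strategy beats it everywhere (A at II (9>8); B at I (2=2); C at II (9>3); E at II (9>7)).
E: no other strategy beats it everywhere (A at I (3=3); B at I (3>2); C at II (7>3); D at I (3>2)).

B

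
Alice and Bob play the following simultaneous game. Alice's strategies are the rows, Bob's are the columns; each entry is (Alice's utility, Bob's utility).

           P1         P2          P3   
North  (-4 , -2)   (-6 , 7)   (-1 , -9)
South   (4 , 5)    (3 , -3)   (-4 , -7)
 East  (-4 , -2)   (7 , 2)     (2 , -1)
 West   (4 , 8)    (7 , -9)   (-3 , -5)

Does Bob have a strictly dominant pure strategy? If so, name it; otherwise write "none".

P1 fails to dominate P2 at North (-2<7).
P2 fails to dominate P1 at South (-3<5).
P3 fails to dominate P1 at North (-9<-2).
No single strategy dominates all the others.

none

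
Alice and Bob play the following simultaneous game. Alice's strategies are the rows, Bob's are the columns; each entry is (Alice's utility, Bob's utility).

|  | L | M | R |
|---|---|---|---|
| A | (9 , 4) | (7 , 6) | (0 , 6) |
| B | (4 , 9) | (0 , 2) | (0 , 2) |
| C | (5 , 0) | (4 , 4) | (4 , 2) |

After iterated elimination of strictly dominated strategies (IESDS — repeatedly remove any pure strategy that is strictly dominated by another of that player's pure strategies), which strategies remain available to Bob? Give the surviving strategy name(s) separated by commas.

M, R

Row B is eliminated: C beats it against every remaining column (L: 5>4, M: 4>0, R: 4>0).
Bob's strategy L is strictly dominated by M (A: 6>4, C: 4>0) and is removed.
Among the remaining strategies, none is strictly dominated by another pure strategy of the same player, so the elimination stops.
Surviving strategies — Alice: {A, C}; Bob: {M, R}.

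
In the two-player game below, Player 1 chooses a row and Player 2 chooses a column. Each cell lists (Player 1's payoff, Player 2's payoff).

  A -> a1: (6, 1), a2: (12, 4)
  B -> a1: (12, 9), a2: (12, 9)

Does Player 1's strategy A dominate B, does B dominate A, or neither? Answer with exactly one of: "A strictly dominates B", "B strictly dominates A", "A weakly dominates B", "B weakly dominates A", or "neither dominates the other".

Compare A to B across each choice by Player 2: a1: 6<12, a2: 12=12.
B is at least as good everywhere and strictly better somewhere (tied at a2), so B weakly dominates A.

B weakly dominates A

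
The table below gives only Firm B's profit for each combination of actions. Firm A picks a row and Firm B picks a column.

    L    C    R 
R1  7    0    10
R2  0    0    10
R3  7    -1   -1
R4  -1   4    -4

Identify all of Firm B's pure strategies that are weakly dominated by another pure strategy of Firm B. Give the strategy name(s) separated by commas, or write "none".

L: no other strategy beats it everywhere (C at R1 (7>0); R at R3 (7>-1)).
C: no other strategy beats it everywhere (L at R4 (4>-1); R at R4 (4>-4)).
Nothing dominates R: L at R1 (10>7); C at R1 (10>0).

none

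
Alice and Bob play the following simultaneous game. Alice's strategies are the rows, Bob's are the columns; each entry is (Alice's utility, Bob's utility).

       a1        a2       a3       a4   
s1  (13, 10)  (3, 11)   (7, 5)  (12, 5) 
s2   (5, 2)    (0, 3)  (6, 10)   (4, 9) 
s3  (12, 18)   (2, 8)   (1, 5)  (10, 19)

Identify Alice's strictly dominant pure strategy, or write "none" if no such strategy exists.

s1 vs s2: a1: 13>5, a2: 3>0, a3: 7>6, a4: 12>4.
s1 vs s3: a1: 13>12, a2: 3>2, a3: 7>1, a4: 12>10.
s1 strictly beats every other strategy against every opponent action, so it is strictly dominant.

s1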